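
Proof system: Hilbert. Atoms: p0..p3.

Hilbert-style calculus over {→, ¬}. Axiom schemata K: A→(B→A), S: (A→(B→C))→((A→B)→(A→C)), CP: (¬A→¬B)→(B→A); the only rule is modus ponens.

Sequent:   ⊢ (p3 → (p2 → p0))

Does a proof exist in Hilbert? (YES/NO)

Truth-table refutation:
  v=0000: Γ:[] Δ:[(p3 → (p2 → p0))=T] refutes=False
  v=0001: Γ:[] Δ:[(p3 → (p2 → p0))=T] refutes=False
  v=0010: Γ:[] Δ:[(p3 → (p2 → p0))=T] refutes=False
  v=0011: Γ:[] Δ:[(p3 → (p2 → p0))=F] refutes=True  ← countermodel

Result: NO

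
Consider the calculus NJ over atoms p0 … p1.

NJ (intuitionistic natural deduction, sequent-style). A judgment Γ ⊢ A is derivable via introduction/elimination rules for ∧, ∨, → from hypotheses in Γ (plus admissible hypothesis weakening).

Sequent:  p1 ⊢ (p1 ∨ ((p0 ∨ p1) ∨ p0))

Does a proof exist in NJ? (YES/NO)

Proof tree:
[∨I₂] p1 ⊢ (p1 ∨ ((p0 ∨ p1) ∨ p0))
  [∨I₁] p1 ⊢ ((p0 ∨ p1) ∨ p0)
    [∨I₂] p1 ⊢ (p0 ∨ p1)
      [Ax] p1 ⊢ p1

Result: YES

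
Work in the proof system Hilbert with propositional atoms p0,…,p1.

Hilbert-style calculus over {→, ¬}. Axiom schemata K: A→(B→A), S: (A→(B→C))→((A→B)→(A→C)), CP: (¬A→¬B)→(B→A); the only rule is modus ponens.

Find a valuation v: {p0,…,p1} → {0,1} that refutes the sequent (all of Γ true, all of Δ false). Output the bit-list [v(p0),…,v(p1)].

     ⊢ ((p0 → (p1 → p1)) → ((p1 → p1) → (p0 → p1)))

Truth-table refutation:
  v=00: Γ:[] Δ:[((p0 → (p1 → p1)) → ((p1 → p1) → (p0 → p1)))=T] refutes=False
  v=01: Γ:[] Δ:[((p0 → (p1 → p1)) → ((p1 → p1) → (p0 → p1)))=T] refutes=False
  v=10: Γ:[] Δ:[((p0 → (p1 → p1)) → ((p1 → p1) → (p0 → p1)))=F] refutes=True  ← countermodel

Result: [1, 0]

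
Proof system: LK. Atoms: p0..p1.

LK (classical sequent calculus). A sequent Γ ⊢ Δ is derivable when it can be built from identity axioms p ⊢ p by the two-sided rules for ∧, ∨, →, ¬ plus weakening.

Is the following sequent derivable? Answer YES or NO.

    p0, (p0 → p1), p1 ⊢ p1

Derivation (root first):
[WL] p0, (p0 → p1), p1 ⊢ p1
  [→L] p0, (p0 → p1) ⊢ p1
    [Ax] p0 ⊢ p0
    [Ax] p1 ⊢ p1

Result: YES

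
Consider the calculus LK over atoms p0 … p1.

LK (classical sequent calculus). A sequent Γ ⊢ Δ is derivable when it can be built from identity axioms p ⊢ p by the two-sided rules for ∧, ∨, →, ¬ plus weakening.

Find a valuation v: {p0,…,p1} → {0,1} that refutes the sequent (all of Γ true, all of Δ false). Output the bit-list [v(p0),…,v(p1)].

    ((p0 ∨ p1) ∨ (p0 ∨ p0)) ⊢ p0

Enumerate valuations to refute Γ ⊢ Δ:
  v=00: Γ:[((p0 ∨ p1) ∨ (p0 ∨ p0))=F] Δ:[p0=F] refutes=False
  v=01: Γ:[((p0 ∨ p1) ∨ (p0 ∨ p0))=T] Δ:[p0=F] refutes=True  ← countermodel

Result: [0, 1]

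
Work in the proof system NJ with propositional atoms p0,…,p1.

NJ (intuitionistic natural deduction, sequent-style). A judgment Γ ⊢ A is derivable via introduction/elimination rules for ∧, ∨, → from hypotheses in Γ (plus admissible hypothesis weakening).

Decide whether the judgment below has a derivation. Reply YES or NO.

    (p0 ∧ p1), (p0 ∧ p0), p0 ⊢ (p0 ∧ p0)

Derivation (root first):
[∧I] (p0 ∧ p1), (p0 ∧ p0), p0 ⊢ (p0 ∧ p0)
  [Wk] p0, (p0 ∧ p1), p0, (p0 ∧ p1) ⊢ p0
    [Wk] p0, (p0 ∧ p1), p0 ⊢ p0
      [Wk] p0, (p0 ∧ p1) ⊢ p0
        [Ax] p0 ⊢ p0
  [Wk] p0, (p0 ∧ p1), (p0 ∧ p0) ⊢ p0
    [Wk] p0, (p0 ∧ p1) ⊢ p0
      [Ax] p0 ⊢ p0

Result: YES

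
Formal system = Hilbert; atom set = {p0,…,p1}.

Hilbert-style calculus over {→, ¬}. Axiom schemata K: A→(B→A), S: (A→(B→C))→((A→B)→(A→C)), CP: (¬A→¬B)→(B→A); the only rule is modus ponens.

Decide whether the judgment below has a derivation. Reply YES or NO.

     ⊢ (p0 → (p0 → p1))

Search for a countermodel by truth-table:
  v=00: Γ:[] Δ:[(p0 → (p0 → p1))=T] refutes=False
  v=01: Γ:[] Δ:[(p0 → (p0 → p1))=T] refutes=False
  v=10: Γ:[] Δ:[(p0 → (p0 → p1))=F] refutes=True  ← countermodel

Result: NO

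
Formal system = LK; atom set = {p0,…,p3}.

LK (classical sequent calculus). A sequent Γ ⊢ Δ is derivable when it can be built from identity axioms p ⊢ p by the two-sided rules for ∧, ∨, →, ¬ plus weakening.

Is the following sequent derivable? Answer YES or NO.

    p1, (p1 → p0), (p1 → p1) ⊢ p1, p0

Derivation trace:
[→L] p1, (p1 → p0), (p1 → p1) ⊢ p1, p0
  [WR] p1, (p1 → p0) ⊢ p0, p1
    [→L] p1, (p1 → p0) ⊢ p0
      [Ax] p1 ⊢ p1
      [Ax] p0 ⊢ p0
  [Ax] p1 ⊢ p1

Result: YES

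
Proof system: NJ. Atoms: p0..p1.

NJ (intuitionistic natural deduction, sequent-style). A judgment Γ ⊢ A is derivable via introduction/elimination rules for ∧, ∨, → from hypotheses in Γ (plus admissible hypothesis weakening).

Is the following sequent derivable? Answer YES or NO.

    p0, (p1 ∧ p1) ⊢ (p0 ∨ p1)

Derivation trace:
[∨I₁] p0, (p1 ∧ p1) ⊢ (p0 ∨ p1)
  [Wk] p0, (p1 ∧ p1) ⊢ p0
    [Ax] p0 ⊢ p0

Result: YES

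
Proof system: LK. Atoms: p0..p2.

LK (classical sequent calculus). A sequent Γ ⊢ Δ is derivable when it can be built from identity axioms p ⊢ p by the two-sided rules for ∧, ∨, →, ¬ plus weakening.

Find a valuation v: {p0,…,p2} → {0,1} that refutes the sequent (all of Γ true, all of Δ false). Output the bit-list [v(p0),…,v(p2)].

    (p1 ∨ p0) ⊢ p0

Truth-table refutation:
  v=000: Γ:[(p1 ∨ p0)=F] Δ:[p0=F] refutes=False
  v=001: Γ:[(p1 ∨ p0)=F] Δ:[p0=F] refutes=False
  v=010: Γ:[(p1 ∨ p0)=T] Δ:[p0=F] refutes=True  ← countermodel

Result: [0, 1, 0]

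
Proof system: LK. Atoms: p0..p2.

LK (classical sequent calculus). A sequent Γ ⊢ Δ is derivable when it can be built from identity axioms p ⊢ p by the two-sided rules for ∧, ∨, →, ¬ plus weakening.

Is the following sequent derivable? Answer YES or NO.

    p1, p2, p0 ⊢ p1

Derivation (root first):
[WL] p1, p2, p0 ⊢ p1
  [WL] p1, p2 ⊢ p1
    [Ax] p1 ⊢ p1

Result: YES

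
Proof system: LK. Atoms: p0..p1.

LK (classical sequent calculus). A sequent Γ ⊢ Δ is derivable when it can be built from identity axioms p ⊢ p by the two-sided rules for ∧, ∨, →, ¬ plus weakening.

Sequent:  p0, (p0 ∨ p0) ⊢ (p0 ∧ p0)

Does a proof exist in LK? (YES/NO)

Proof tree:
[∨L] p0, (p0 ∨ p0) ⊢ (p0 ∧ p0)
  [WL] p0, p0 ⊢ (p0 ∧ p0)
    [∧R] p0 ⊢ (p0 ∧ p0)
      [Ax] p0 ⊢ p0
      [Ax] p0 ⊢ p0
  [∧R] p0 ⊢ (p0 ∧ p0)
    [Ax] p0 ⊢ p0
    [Ax] p0 ⊢ p0

Result: YES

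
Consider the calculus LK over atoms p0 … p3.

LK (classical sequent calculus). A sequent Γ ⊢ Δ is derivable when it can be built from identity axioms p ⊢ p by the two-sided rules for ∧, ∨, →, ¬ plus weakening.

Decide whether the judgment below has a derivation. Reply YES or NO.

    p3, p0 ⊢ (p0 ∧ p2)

Enumerate valuations to refute Γ ⊢ Δ:
  v=0000: Γ:[p3=F, p0=F] Δ:[(p0 ∧ p2)=F] refutes=False
  v=0001: Γ:[p3=T, p0=F] Δ:[(p0 ∧ p2)=F] refutes=False
  v=0010: Γ:[p3=F, p0=F] Δ:[(p0 ∧ p2)=F] refutes=False
  v=0011: Γ:[p3=T, p0=F] Δ:[(p0 ∧ p2)=F] refutes=False
  v=0100: Γ:[p3=F, p0=F] Δ:[(p0 ∧ p2)=F] refutes=False
  v=0101: Γ:[p3=T, p0=F] Δ:[(p0 ∧ p2)=F] refutes=False
  v=0110: Γ:[p3=F, p0=F] Δ:[(p0 ∧ p2)=F] refutes=False
  v=0111: Γ:[p3=T, p0=F] Δ:[(p0 ∧ p2)=F] refutes=False
  v=1000: Γ:[p3=F, p0=T] Δ:[(p0 ∧ p2)=F] refutes=False
  v=1001: Γ:[p3=T, p0=T] Δ:[(p0 ∧ p2)=F] refutes=True  ← countermodel

Result: NO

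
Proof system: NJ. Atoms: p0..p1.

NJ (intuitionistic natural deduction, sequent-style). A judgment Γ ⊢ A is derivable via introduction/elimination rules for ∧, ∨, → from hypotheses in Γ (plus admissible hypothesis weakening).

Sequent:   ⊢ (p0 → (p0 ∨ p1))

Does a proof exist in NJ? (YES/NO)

Proof tree:
[→I]  ⊢ (p0 → (p0 ∨ p1))
  [∨I₁] p0 ⊢ (p0 ∨ p1)
    [Ax] p0 ⊢ p0

Result: YES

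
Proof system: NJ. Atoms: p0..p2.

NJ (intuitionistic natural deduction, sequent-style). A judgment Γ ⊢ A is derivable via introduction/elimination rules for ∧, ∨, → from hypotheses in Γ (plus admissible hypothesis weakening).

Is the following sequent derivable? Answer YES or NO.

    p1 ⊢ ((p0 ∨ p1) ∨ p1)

Derivation (root first):
[∨I₁] p1 ⊢ ((p0 ∨ p1) ∨ p1)
  [∨I₂] p1 ⊢ (p0 ∨ p1)
    [Ax] p1 ⊢ p1

Result: YES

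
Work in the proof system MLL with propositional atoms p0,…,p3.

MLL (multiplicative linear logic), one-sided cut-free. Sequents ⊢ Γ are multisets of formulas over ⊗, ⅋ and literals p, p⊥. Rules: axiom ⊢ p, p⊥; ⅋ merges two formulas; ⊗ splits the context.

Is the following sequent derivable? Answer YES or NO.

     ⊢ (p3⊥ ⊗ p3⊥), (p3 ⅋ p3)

Proof tree:
[⅋]  ⊢ (p3⊥ ⊗ p3⊥), (p3 ⅋ p3)
  [⊗]  ⊢ p3, p3, (p3⊥ ⊗ p3⊥)
    [Ax]  ⊢ p3, p3⊥
    [Ax]  ⊢ p3, p3⊥

Result: YES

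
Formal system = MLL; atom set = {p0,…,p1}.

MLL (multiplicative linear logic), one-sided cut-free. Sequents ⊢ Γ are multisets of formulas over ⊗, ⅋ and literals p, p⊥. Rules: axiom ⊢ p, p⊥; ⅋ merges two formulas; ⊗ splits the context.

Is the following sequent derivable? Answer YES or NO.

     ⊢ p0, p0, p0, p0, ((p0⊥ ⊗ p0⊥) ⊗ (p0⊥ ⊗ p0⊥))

Derivation (root first):
[⊗]  ⊢ p0, p0, p0, p0, ((p0⊥ ⊗ p0⊥) ⊗ (p0⊥ ⊗ p0⊥))
  [⊗]  ⊢ p0, p0, (p0⊥ ⊗ p0⊥)
    [Ax]  ⊢ p0, p0⊥
    [Ax]  ⊢ p0, p0⊥
  [⊗]  ⊢ p0, p0, (p0⊥ ⊗ p0⊥)
    [Ax]  ⊢ p0, p0⊥
    [Ax]  ⊢ p0, p0⊥

Result: YES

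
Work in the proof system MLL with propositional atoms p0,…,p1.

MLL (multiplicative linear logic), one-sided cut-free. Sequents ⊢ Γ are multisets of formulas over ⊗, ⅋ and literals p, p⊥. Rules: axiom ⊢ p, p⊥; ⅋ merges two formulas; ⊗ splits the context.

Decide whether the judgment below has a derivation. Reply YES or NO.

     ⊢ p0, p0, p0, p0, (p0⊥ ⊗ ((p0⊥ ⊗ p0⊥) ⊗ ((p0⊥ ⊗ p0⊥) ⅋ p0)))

Derivation (root first):
[⊗]  ⊢ p0, p0, p0, p0, (p0⊥ ⊗ ((p0⊥ ⊗ p0⊥) ⊗ ((p0⊥ ⊗ p0⊥) ⅋ p0)))
  [Ax]  ⊢ p0, p0⊥
  [⊗]  ⊢ p0, p0, p0, ((p0⊥ ⊗ p0⊥) ⊗ ((p0⊥ ⊗ p0⊥) ⅋ p0))
    [⊗]  ⊢ p0, p0, (p0⊥ ⊗ p0⊥)
      [Ax]  ⊢ p0, p0⊥
      [Ax]  ⊢ p0, p0⊥
    [⅋]  ⊢ p0, ((p0⊥ ⊗ p0⊥) ⅋ p0)
      [⊗]  ⊢ p0, p0, (p0⊥ ⊗ p0⊥)
        [Ax]  ⊢ p0, p0⊥
        [Ax]  ⊢ p0, p0⊥

Result: YES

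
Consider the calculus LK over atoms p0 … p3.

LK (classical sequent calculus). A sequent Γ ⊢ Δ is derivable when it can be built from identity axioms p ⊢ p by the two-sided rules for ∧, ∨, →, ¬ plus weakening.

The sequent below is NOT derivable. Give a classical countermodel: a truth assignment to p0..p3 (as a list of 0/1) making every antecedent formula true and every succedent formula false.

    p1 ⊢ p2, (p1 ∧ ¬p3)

Search for a countermodel by truth-table:
  v=0000: Γ:[p1=F] Δ:[p2=F, (p1 ∧ ¬p3)=F] refutes=False
  v=0001: Γ:[p1=F] Δ:[p2=F, (p1 ∧ ¬p3)=F] refutes=False
  v=0010: Γ:[p1=F] Δ:[p2=T, (p1 ∧ ¬p3)=F] refutes=False
  v=0011: Γ:[p1=F] Δ:[p2=T, (p1 ∧ ¬p3)=F] refutes=False
  v=0100: Γ:[p1=T] Δ:[p2=F, (p1 ∧ ¬p3)=T] refutes=False
  v=0101: Γ:[p1=T] Δ:[p2=F, (p1 ∧ ¬p3)=F] refutes=True  ← countermodel

Result: [0, 1, 0, 1]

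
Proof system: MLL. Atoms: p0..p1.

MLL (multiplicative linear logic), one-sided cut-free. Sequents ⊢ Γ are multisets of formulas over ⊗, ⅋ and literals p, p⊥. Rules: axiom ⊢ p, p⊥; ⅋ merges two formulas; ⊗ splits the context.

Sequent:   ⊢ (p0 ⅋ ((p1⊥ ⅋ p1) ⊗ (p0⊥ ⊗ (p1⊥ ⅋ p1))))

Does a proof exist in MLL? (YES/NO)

Derivation (root first):
[⅋]  ⊢ (p0 ⅋ ((p1⊥ ⅋ p1) ⊗ (p0⊥ ⊗ (p1⊥ ⅋ p1))))
  [⊗]  ⊢ p0, ((p1⊥ ⅋ p1) ⊗ (p0⊥ ⊗ (p1⊥ ⅋ p1)))
    [⅋]  ⊢ (p1⊥ ⅋ p1)
      [Ax]  ⊢ p1, p1⊥
    [⊗]  ⊢ p0, (p0⊥ ⊗ (p1⊥ ⅋ p1))
      [Ax]  ⊢ p0, p0⊥
      [⅋]  ⊢ (p1⊥ ⅋ p1)
        [Ax]  ⊢ p1, p1⊥

Result: YES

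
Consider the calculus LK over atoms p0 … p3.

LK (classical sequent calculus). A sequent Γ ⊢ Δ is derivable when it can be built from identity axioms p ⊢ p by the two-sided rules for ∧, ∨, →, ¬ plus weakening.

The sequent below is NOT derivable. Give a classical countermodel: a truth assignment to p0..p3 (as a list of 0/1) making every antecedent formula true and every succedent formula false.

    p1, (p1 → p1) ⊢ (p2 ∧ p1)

Truth-table refutation:
  v=0000: Γ:[p1=F, (p1 → p1)=T] Δ:[(p2 ∧ p1)=F] refutes=False
  v=0001: Γ:[p1=F, (p1 → p1)=T] Δ:[(p2 ∧ p1)=F] refutes=False
  v=0010: Γ:[p1=F, (p1 → p1)=T] Δ:[(p2 ∧ p1)=F] refutes=False
  v=0011: Γ:[p1=F, (p1 → p1)=T] Δ:[(p2 ∧ p1)=F] refutes=False
  v=0100: Γ:[p1=T, (p1 → p1)=T] Δ:[(p2 ∧ p1)=F] refutes=True  ← countermodel

Result: [0, 1, 0, 0]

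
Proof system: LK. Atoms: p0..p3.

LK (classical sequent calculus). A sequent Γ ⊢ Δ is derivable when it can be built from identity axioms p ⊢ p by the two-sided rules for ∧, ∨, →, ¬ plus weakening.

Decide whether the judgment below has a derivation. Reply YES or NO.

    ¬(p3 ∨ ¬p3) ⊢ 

Proof tree:
[¬L] ¬(p3 ∨ ¬p3) ⊢ 
  [∨R]  ⊢ (p3 ∨ ¬p3)
    [¬R]  ⊢ p3, ¬p3
      [Ax] p3 ⊢ p3

Result: YES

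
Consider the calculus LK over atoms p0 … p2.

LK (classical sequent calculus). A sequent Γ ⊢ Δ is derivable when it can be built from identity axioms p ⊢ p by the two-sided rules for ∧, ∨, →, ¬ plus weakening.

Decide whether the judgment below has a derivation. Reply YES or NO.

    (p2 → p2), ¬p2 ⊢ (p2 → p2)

Derivation trace:
[→R] (p2 → p2), ¬p2 ⊢ (p2 → p2)
  [WR] p2, (p2 → p2), ¬p2 ⊢ p2
    [¬L] p2, (p2 → p2), ¬p2 ⊢ 
      [→L] p2, (p2 → p2) ⊢ p2
        [Ax] p2 ⊢ p2
        [Ax] p2 ⊢ p2

Result: YES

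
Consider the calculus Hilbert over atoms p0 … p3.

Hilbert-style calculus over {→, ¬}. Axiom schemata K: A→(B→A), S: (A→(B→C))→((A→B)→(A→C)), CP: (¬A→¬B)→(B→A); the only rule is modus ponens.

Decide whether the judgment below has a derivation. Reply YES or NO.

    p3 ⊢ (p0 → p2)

Search for a countermodel by truth-table:
  v=0000: Γ:[p3=F] Δ:[(p0 → p2)=T] refutes=False
  v=0001: Γ:[p3=T] Δ:[(p0 → p2)=T] refutes=False
  v=0010: Γ:[p3=F] Δ:[(p0 → p2)=T] refutes=False
  v=0011: Γ:[p3=T] Δ:[(p0 → p2)=T] refutes=False
  v=0100: Γ:[p3=F] Δ:[(p0 → p2)=T] refutes=False
  v=0101: Γ:[p3=T] Δ:[(p0 → p2)=T] refutes=False
  v=0110: Γ:[p3=F] Δ:[(p0 → p2)=T] refutes=False
  v=0111: Γ:[p3=T] Δ:[(p0 → p2)=T] refutes=False
  v=1000: Γ:[p3=F] Δ:[(p0 → p2)=F] refutes=False
  v=1001: Γ:[p3=T] Δ:[(p0 → p2)=F] refutes=True  ← countermodel

Result: NO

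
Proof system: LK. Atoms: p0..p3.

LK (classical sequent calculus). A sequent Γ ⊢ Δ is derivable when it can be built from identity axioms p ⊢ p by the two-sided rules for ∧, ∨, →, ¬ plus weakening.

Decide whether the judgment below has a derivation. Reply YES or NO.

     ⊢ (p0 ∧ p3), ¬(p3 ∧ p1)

Truth-table refutation:
  v=0000: Γ:[] Δ:[(p0 ∧ p3)=F, ¬(p3 ∧ p1)=T] refutes=False
  v=0001: Γ:[] Δ:[(p0 ∧ p3)=F, ¬(p3 ∧ p1)=T] refutes=False
  v=0010: Γ:[] Δ:[(p0 ∧ p3)=F, ¬(p3 ∧ p1)=T] refutes=False
  v=0011: Γ:[] Δ:[(p0 ∧ p3)=F, ¬(p3 ∧ p1)=T] refutes=False
  v=0100: Γ:[] Δ:[(p0 ∧ p3)=F, ¬(p3 ∧ p1)=T] refutes=False
  v=0101: Γ:[] Δ:[(p0 ∧ p3)=F, ¬(p3 ∧ p1)=F] refutes=True  ← countermodel

Result: NO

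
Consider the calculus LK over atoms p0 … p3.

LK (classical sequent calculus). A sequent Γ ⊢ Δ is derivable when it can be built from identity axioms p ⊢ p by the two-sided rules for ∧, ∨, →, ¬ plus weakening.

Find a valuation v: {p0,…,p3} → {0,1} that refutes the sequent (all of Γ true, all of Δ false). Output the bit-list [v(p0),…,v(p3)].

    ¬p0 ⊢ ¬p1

Search for a countermodel by truth-table:
  v=0000: Γ:[¬p0=T] Δ:[¬p1=T] refutes=False
  v=0001: Γ:[¬p0=T] Δ:[¬p1=T] refutes=False
  v=0010: Γ:[¬p0=T] Δ:[¬p1=T] refutes=False
  v=0011: Γ:[¬p0=T] Δ:[¬p1=T] refutes=False
  v=0100: Γ:[¬p0=T] Δ:[¬p1=F] refutes=True  ← countermodel

Result: [0, 1, 0, 0]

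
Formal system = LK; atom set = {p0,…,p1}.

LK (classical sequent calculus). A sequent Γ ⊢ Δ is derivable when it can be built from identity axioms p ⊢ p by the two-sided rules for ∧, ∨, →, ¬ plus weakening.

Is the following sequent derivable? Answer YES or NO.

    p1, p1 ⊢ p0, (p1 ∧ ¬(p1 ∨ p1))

Truth-table refutation:
  v=00: Γ:[p1=F, p1=F] Δ:[p0=F, (p1 ∧ ¬(p1 ∨ p1))=F] refutes=False
  v=01: Γ:[p1=T, p1=T] Δ:[p0=F, (p1 ∧ ¬(p1 ∨ p1))=F] refutes=True  ← countermodel

Result: NO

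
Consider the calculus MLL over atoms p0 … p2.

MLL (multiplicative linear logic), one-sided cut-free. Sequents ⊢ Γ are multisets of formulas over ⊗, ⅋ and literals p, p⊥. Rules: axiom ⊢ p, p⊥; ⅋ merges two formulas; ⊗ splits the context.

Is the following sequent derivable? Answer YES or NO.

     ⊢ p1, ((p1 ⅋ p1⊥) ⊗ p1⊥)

Derivation trace:
[⊗]  ⊢ p1, ((p1 ⅋ p1⊥) ⊗ p1⊥)
  [⅋]  ⊢ (p1 ⅋ p1⊥)
    [Ax]  ⊢ p1, p1⊥
  [Ax]  ⊢ p1, p1⊥

Result: YES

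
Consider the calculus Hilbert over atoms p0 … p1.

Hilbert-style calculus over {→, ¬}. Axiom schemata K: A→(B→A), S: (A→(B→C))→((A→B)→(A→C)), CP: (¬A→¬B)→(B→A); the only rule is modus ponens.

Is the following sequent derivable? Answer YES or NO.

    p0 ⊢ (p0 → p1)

Truth-table refutation:
  v=00: Γ:[p0=F] Δ:[(p0 → p1)=T] refutes=False
  v=01: Γ:[p0=F] Δ:[(p0 → p1)=T] refutes=False
  v=10: Γ:[p0=T] Δ:[(p0 → p1)=F] refutes=True  ← countermodel

Result: NO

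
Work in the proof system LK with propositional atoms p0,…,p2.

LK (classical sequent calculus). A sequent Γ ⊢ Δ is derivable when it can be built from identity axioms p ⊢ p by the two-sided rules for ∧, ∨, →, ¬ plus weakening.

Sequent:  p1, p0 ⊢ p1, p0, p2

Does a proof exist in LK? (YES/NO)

Derivation trace:
[WL] p1, p0 ⊢ p1, p0, p2
  [WR] p1 ⊢ p1, p0, p2
    [WR] p1 ⊢ p1, p0
      [Ax] p1 ⊢ p1

Result: YES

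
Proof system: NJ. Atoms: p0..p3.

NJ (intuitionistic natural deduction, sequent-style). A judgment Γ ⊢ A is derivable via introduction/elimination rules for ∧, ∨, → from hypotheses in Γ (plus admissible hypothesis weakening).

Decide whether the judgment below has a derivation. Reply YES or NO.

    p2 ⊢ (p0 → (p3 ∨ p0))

Derivation trace:
[Wk] p2 ⊢ (p0 → (p3 ∨ p0))
  [→I]  ⊢ (p0 → (p3 ∨ p0))
    [∨I₂] p0 ⊢ (p3 ∨ p0)
      [Ax] p0 ⊢ p0

Result: YES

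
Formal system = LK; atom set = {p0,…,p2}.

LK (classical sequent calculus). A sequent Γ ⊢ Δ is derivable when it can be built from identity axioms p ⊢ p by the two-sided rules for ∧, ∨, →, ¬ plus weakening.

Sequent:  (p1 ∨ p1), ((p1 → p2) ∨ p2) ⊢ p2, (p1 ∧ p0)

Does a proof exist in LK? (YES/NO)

Proof tree:
[∧R] (p1 ∨ p1), ((p1 → p2) ∨ p2) ⊢ p2, (p1 ∧ p0)
  [∨L] (p1 ∨ p1) ⊢ p1
    [Ax] p1 ⊢ p1
    [Ax] p1 ⊢ p1
  [∨L] (p1 ∨ p1), ((p1 → p2) ∨ p2) ⊢ p2, p0
    [→L] (p1 ∨ p1), (p1 → p2) ⊢ p2
      [∨L] (p1 ∨ p1) ⊢ p1
        [Ax] p1 ⊢ p1
        [Ax] p1 ⊢ p1
      [Ax] p2 ⊢ p2
    [WR] p2 ⊢ p2, p0
      [Ax] p2 ⊢ p2

Result: YES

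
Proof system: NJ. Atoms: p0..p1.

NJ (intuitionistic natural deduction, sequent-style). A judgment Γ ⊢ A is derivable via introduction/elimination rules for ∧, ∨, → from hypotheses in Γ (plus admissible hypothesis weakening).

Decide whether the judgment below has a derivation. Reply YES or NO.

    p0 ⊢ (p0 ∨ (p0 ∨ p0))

Derivation trace:
[∨I₂] p0 ⊢ (p0 ∨ (p0 ∨ p0))
  [∨I₂] p0 ⊢ (p0 ∨ p0)
    [Ax] p0 ⊢ p0

Result: YES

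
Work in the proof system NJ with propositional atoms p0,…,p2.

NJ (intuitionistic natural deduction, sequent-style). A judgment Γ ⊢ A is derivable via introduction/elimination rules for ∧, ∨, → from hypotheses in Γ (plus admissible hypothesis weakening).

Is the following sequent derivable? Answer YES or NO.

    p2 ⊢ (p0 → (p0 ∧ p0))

Derivation trace:
[→I] p2 ⊢ (p0 → (p0 ∧ p0))
  [∧I] p2, p0 ⊢ (p0 ∧ p0)
    [Ax] p0 ⊢ p0
    [Wk] p0, p2 ⊢ p0
      [Ax] p0 ⊢ p0

Result: YES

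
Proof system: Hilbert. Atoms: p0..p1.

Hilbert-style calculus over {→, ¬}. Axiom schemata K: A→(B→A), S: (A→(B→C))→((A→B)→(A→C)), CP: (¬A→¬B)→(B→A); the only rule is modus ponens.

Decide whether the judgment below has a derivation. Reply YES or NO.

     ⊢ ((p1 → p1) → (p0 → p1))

Search for a countermodel by truth-table:
  v=00: Γ:[] Δ:[((p1 → p1) → (p0 → p1))=T] refutes=False
  v=01: Γ:[] Δ:[((p1 → p1) → (p0 → p1))=T] refutes=False
  v=10: Γ:[] Δ:[((p1 → p1) → (p0 → p1))=F] refutes=True  ← countermodel

Result: NO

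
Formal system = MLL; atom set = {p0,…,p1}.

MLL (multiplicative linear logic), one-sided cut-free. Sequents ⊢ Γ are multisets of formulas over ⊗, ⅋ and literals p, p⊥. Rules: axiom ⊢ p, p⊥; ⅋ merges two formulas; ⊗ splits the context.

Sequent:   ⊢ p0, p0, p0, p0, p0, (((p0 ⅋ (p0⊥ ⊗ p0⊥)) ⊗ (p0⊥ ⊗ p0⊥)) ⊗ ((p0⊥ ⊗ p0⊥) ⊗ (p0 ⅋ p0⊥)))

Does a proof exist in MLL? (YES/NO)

Proof tree:
[⊗]  ⊢ p0, p0, p0, p0, p0, (((p0 ⅋ (p0⊥ ⊗ p0⊥)) ⊗ (p0⊥ ⊗ p0⊥)) ⊗ ((p0⊥ ⊗ p0⊥) ⊗ (p0 ⅋ p0⊥)))
  [⊗]  ⊢ p0, p0, p0, ((p0 ⅋ (p0⊥ ⊗ p0⊥)) ⊗ (p0⊥ ⊗ p0⊥))
    [⅋]  ⊢ p0, (p0 ⅋ (p0⊥ ⊗ p0⊥))
      [⊗]  ⊢ p0, p0, (p0⊥ ⊗ p0⊥)
        [Ax]  ⊢ p0, p0⊥
        [Ax]  ⊢ p0, p0⊥
    [⊗]  ⊢ p0, p0, (p0⊥ ⊗ p0⊥)
      [Ax]  ⊢ p0, p0⊥
      [Ax]  ⊢ p0, p0⊥
  [⊗]  ⊢ p0, p0, ((p0⊥ ⊗ p0⊥) ⊗ (p0 ⅋ p0⊥))
    [⊗]  ⊢ p0, p0, (p0⊥ ⊗ p0⊥)
      [Ax]  ⊢ p0, p0⊥
      [Ax]  ⊢ p0, p0⊥
    [⅋]  ⊢ (p0 ⅋ p0⊥)
      [Ax]  ⊢ p0, p0⊥

Result: YES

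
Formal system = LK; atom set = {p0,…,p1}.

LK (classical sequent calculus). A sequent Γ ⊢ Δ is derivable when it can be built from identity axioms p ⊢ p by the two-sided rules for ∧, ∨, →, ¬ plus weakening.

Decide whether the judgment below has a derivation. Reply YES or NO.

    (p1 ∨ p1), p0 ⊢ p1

Proof tree:
[WL] (p1 ∨ p1), p0 ⊢ p1
  [∨L] (p1 ∨ p1) ⊢ p1
    [Ax] p1 ⊢ p1
    [Ax] p1 ⊢ p1

Result: YES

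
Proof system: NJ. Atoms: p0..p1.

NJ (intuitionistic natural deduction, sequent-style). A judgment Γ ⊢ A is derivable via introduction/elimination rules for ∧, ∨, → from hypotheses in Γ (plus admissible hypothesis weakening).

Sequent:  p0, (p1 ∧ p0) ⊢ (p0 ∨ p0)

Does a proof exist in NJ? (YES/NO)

Proof tree:
[Wk] p0, (p1 ∧ p0) ⊢ (p0 ∨ p0)
  [∨I₂] p0 ⊢ (p0 ∨ p0)
    [Ax] p0 ⊢ p0

Result: YES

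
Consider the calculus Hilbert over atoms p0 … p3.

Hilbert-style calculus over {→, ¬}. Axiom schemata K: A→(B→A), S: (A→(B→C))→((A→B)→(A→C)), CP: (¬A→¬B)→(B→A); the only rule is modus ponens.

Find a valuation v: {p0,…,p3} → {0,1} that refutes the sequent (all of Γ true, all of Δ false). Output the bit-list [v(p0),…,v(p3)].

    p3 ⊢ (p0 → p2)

Search for a countermodel by truth-table:
  v=0000: Γ:[p3=F] Δ:[(p0 → p2)=T] refutes=False
  v=0001: Γ:[p3=T] Δ:[(p0 → p2)=T] refutes=False
  v=0010: Γ:[p3=F] Δ:[(p0 → p2)=T] refutes=False
  v=0011: Γ:[p3=T] Δ:[(p0 → p2)=T] refutes=False
  v=0100: Γ:[p3=F] Δ:[(p0 → p2)=T] refutes=False
  v=0101: Γ:[p3=T] Δ:[(p0 → p2)=T] refutes=False
  v=0110: Γ:[p3=F] Δ:[(p0 → p2)=T] refutes=False
  v=0111: Γ:[p3=T] Δ:[(p0 → p2)=T] refutes=False
  v=1000: Γ:[p3=F] Δ:[(p0 → p2)=F] refutes=False
  v=1001: Γ:[p3=T] Δ:[(p0 → p2)=F] refutes=True  ← countermodel

Result: [1, 0, 0, 1]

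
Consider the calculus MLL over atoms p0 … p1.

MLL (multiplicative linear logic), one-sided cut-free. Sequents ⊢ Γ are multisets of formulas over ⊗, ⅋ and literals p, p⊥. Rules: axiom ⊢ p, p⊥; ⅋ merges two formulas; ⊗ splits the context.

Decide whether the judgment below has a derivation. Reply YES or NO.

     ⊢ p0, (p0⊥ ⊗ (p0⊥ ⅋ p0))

Derivation trace:
[⊗]  ⊢ p0, (p0⊥ ⊗ (p0⊥ ⅋ p0))
  [Ax]  ⊢ p0, p0⊥
  [⅋]  ⊢ (p0⊥ ⅋ p0)
    [Ax]  ⊢ p0, p0⊥

Result: YES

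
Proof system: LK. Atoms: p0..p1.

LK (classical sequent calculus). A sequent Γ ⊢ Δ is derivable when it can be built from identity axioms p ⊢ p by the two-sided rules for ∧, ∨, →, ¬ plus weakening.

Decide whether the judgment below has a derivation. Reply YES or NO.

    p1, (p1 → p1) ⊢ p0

Truth-table refutation:
  v=00: Γ:[p1=F, (p1 → p1)=T] Δ:[p0=F] refutes=False
  v=01: Γ:[p1=T, (p1 → p1)=T] Δ:[p0=F] refutes=True  ← countermodel

Result: NO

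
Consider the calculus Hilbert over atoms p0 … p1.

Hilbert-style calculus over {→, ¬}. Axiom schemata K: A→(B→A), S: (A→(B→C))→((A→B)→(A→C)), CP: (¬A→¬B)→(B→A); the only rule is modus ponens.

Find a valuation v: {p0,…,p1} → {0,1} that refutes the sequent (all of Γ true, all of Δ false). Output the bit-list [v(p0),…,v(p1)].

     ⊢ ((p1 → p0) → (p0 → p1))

Search for a countermodel by truth-table:
  v=00: Γ:[] Δ:[((p1 → p0) → (p0 → p1))=T] refutes=False
  v=01: Γ:[] Δ:[((p1 → p0) → (p0 → p1))=T] refutes=False
  v=10: Γ:[] Δ:[((p1 → p0) → (p0 → p1))=F] refutes=True  ← countermodel

Result: [1, 0]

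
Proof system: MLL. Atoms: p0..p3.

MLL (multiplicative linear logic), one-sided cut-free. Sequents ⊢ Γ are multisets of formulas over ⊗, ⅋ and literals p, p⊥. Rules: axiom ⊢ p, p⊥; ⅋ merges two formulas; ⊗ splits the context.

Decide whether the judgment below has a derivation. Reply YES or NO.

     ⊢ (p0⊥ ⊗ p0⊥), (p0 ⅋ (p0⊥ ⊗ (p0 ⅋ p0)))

Derivation trace:
[⅋]  ⊢ (p0⊥ ⊗ p0⊥), (p0 ⅋ (p0⊥ ⊗ (p0 ⅋ p0)))
  [⊗]  ⊢ p0, (p0⊥ ⊗ p0⊥), (p0⊥ ⊗ (p0 ⅋ p0))
    [Ax]  ⊢ p0, p0⊥
    [⅋]  ⊢ (p0⊥ ⊗ p0⊥), (p0 ⅋ p0)
      [⊗]  ⊢ p0, p0, (p0⊥ ⊗ p0⊥)
        [Ax]  ⊢ p0, p0⊥
        [Ax]  ⊢ p0, p0⊥

Result: YES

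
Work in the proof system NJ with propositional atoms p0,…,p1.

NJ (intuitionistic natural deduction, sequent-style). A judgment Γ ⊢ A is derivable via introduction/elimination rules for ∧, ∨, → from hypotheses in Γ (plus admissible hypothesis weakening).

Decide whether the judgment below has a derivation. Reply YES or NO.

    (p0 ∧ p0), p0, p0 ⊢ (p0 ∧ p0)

Derivation trace:
[Wk] (p0 ∧ p0), p0, p0 ⊢ (p0 ∧ p0)
  [∧I] (p0 ∧ p0), p0 ⊢ (p0 ∧ p0)
    [Ax] p0 ⊢ p0
    [Wk] p0, (p0 ∧ p0) ⊢ p0
      [Ax] p0 ⊢ p0

Result: YES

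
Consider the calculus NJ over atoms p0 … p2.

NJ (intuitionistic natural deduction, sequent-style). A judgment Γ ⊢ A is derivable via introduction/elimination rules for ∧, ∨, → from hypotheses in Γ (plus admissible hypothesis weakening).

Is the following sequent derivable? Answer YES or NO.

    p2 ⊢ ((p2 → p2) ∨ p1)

Derivation (root first):
[Wk] p2 ⊢ ((p2 → p2) ∨ p1)
  [∨I₁]  ⊢ ((p2 → p2) ∨ p1)
    [→I]  ⊢ (p2 → p2)
      [Ax] p2 ⊢ p2

Result: YES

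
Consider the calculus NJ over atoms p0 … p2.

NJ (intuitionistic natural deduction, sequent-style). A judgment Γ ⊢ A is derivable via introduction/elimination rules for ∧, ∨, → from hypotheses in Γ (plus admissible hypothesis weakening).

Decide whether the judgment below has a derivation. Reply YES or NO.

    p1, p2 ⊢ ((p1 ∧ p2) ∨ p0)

Derivation trace:
[∨I₁] p1, p2 ⊢ ((p1 ∧ p2) ∨ p0)
  [∧I] p1, p2 ⊢ (p1 ∧ p2)
    [Ax] p1 ⊢ p1
    [Ax] p2 ⊢ p2

Result: YES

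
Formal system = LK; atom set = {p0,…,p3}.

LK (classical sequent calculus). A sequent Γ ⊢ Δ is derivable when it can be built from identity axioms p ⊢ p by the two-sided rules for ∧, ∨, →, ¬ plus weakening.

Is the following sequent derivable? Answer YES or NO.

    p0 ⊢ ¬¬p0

Derivation (root first):
[¬R] p0 ⊢ ¬¬p0
  [¬L] p0, ¬p0 ⊢ 
    [Ax] p0 ⊢ p0

Result: YES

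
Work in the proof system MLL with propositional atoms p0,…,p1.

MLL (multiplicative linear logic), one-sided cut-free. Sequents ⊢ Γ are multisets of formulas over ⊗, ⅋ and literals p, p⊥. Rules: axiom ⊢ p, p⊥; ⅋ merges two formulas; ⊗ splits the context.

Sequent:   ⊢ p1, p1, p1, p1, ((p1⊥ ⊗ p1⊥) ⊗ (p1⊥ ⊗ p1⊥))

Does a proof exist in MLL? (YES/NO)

Derivation trace:
[⊗]  ⊢ p1, p1, p1, p1, ((p1⊥ ⊗ p1⊥) ⊗ (p1⊥ ⊗ p1⊥))
  [⊗]  ⊢ p1, p1, (p1⊥ ⊗ p1⊥)
    [Ax]  ⊢ p1, p1⊥
    [Ax]  ⊢ p1, p1⊥
  [⊗]  ⊢ p1, p1, (p1⊥ ⊗ p1⊥)
    [Ax]  ⊢ p1, p1⊥
    [Ax]  ⊢ p1, p1⊥

Result: YES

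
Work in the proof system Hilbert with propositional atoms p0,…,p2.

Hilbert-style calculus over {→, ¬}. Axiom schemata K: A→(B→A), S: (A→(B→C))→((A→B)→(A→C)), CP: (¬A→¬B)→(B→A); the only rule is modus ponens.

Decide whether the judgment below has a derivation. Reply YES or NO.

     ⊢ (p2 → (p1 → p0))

Enumerate valuations to refute Γ ⊢ Δ:
  v=000: Γ:[] Δ:[(p2 → (p1 → p0))=T] refutes=False
  v=001: Γ:[] Δ:[(p2 → (p1 → p0))=T] refutes=False
  v=010: Γ:[] Δ:[(p2 → (p1 → p0))=T] refutes=False
  v=011: Γ:[] Δ:[(p2 → (p1 → p0))=F] refutes=True  ← countermodel

Result: NO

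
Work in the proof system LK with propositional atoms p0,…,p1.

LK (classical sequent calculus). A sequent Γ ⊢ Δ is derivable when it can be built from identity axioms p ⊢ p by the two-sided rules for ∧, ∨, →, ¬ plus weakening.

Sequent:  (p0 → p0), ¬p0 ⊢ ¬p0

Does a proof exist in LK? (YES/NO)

Derivation trace:
[¬R] (p0 → p0), ¬p0 ⊢ ¬p0
  [¬L] p0, (p0 → p0), ¬p0 ⊢ 
    [→L] p0, (p0 → p0) ⊢ p0
      [Ax] p0 ⊢ p0
      [Ax] p0 ⊢ p0

Result: YES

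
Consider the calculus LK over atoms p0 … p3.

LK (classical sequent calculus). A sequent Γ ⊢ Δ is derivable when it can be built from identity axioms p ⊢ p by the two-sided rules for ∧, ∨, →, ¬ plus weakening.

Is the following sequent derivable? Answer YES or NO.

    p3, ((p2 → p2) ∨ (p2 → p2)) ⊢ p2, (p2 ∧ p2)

Search for a countermodel by truth-table:
  v=0000: Γ:[p3=F, ((p2 → p2) ∨ (p2 → p2))=T] Δ:[p2=F, (p2 ∧ p2)=F] refutes=False
  v=0001: Γ:[p3=T, ((p2 → p2) ∨ (p2 → p2))=T] Δ:[p2=F, (p2 ∧ p2)=F] refutes=True  ← countermodel

Result: NO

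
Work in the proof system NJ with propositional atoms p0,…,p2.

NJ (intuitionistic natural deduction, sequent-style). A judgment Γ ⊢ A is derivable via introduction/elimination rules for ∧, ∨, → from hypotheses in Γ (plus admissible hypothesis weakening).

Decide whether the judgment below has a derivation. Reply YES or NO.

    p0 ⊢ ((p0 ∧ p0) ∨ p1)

Proof tree:
[∨I₁] p0 ⊢ ((p0 ∧ p0) ∨ p1)
  [∧I] p0 ⊢ (p0 ∧ p0)
    [Ax] p0 ⊢ p0
    [Ax] p0 ⊢ p0

Result: YES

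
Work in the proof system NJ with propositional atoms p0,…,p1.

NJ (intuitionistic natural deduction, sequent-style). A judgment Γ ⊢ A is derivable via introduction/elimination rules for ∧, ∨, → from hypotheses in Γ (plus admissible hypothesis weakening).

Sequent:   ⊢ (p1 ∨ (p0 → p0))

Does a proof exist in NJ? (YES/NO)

Derivation (root first):
[∨I₂]  ⊢ (p1 ∨ (p0 → p0))
  [→I]  ⊢ (p0 → p0)
    [Ax] p0 ⊢ p0

Result: YES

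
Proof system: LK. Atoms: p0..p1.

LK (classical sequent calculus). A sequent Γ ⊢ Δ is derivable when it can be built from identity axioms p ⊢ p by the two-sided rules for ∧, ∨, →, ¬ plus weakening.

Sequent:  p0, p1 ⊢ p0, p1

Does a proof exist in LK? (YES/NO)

Derivation (root first):
[WL] p0, p1 ⊢ p0, p1
  [WR] p0 ⊢ p0, p1
    [Ax] p0 ⊢ p0

Result: YES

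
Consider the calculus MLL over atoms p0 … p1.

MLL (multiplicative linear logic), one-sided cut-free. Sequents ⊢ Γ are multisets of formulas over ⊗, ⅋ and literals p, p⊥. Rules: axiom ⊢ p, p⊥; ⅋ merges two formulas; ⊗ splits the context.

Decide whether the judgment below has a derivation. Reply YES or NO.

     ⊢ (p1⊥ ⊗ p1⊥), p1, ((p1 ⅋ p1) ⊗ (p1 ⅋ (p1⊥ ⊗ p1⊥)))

Derivation trace:
[⊗]  ⊢ (p1⊥ ⊗ p1⊥), p1, ((p1 ⅋ p1) ⊗ (p1 ⅋ (p1⊥ ⊗ p1⊥)))
  [⅋]  ⊢ (p1⊥ ⊗ p1⊥), (p1 ⅋ p1)
    [⊗]  ⊢ p1, p1, (p1⊥ ⊗ p1⊥)
      [Ax]  ⊢ p1, p1⊥
      [Ax]  ⊢ p1, p1⊥
  [⅋]  ⊢ p1, (p1 ⅋ (p1⊥ ⊗ p1⊥))
    [⊗]  ⊢ p1, p1, (p1⊥ ⊗ p1⊥)
      [Ax]  ⊢ p1, p1⊥
      [Ax]  ⊢ p1, p1⊥

Result: YES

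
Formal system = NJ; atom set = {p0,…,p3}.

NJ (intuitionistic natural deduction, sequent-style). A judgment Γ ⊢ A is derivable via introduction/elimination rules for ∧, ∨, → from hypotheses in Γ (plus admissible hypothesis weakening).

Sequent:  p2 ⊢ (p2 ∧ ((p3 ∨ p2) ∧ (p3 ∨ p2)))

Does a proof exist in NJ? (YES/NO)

Derivation (root first):
[∧I] p2 ⊢ (p2 ∧ ((p3 ∨ p2) ∧ (p3 ∨ p2)))
  [Ax] p2 ⊢ p2
  [∧I] p2 ⊢ ((p3 ∨ p2) ∧ (p3 ∨ p2))
    [∨I₂] p2 ⊢ (p3 ∨ p2)
      [Ax] p2 ⊢ p2
    [∨I₂] p2 ⊢ (p3 ∨ p2)
      [Ax] p2 ⊢ p2

Result: YES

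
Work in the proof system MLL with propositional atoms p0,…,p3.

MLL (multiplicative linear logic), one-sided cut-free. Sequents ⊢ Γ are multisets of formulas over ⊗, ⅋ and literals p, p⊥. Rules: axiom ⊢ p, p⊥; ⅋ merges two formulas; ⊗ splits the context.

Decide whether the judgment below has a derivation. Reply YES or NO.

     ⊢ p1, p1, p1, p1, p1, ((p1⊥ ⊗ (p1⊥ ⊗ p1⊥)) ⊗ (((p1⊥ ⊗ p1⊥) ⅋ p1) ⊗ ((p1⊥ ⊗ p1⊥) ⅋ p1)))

Proof tree:
[⊗]  ⊢ p1, p1, p1, p1, p1, ((p1⊥ ⊗ (p1⊥ ⊗ p1⊥)) ⊗ (((p1⊥ ⊗ p1⊥) ⅋ p1) ⊗ ((p1⊥ ⊗ p1⊥) ⅋ p1)))
  [⊗]  ⊢ p1, p1, p1, (p1⊥ ⊗ (p1⊥ ⊗ p1⊥))
    [Ax]  ⊢ p1, p1⊥
    [⊗]  ⊢ p1, p1, (p1⊥ ⊗ p1⊥)
      [Ax]  ⊢ p1, p1⊥
      [Ax]  ⊢ p1, p1⊥
  [⊗]  ⊢ p1, p1, (((p1⊥ ⊗ p1⊥) ⅋ p1) ⊗ ((p1⊥ ⊗ p1⊥) ⅋ p1))
    [⅋]  ⊢ p1, ((p1⊥ ⊗ p1⊥) ⅋ p1)
      [⊗]  ⊢ p1, p1, (p1⊥ ⊗ p1⊥)
        [Ax]  ⊢ p1, p1⊥
        [Ax]  ⊢ p1, p1⊥
    [⅋]  ⊢ p1, ((p1⊥ ⊗ p1⊥) ⅋ p1)
      [⊗]  ⊢ p1, p1, (p1⊥ ⊗ p1⊥)
        [Ax]  ⊢ p1, p1⊥
        [Ax]  ⊢ p1, p1⊥

Result: YES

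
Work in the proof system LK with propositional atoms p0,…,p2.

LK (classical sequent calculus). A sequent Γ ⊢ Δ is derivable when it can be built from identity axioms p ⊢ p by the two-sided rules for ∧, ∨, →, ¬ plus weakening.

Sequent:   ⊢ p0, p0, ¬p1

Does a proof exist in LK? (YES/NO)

Search for a countermodel by truth-table:
  v=000: Γ:[] Δ:[p0=F, p0=F, ¬p1=T] refutes=False
  v=001: Γ:[] Δ:[p0=F, p0=F, ¬p1=T] refutes=False
  v=010: Γ:[] Δ:[p0=F, p0=F, ¬p1=F] refutes=True  ← countermodel

Result: NO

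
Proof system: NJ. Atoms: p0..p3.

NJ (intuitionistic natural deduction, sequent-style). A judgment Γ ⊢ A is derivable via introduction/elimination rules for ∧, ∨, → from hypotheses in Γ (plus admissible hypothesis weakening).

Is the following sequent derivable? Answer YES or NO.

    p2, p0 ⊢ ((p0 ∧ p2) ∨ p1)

Derivation trace:
[∨I₁] p2, p0 ⊢ ((p0 ∧ p2) ∨ p1)
  [∧I] p2, p0 ⊢ (p0 ∧ p2)
    [Ax] p0 ⊢ p0
    [Ax] p2 ⊢ p2

Result: YES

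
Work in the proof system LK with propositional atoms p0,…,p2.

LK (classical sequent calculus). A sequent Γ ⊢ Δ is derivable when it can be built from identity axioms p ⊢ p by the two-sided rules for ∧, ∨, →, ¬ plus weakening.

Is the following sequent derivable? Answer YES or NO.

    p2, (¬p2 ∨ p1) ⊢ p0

Enumerate valuations to refute Γ ⊢ Δ:
  v=000: Γ:[p2=F, (¬p2 ∨ p1)=T] Δ:[p0=F] refutes=False
  v=001: Γ:[p2=T, (¬p2 ∨ p1)=F] Δ:[p0=F] refutes=False
  v=010: Γ:[p2=F, (¬p2 ∨ p1)=T] Δ:[p0=F] refutes=False
  v=011: Γ:[p2=T, (¬p2 ∨ p1)=T] Δ:[p0=F] refutes=True  ← countermodel

Result: NO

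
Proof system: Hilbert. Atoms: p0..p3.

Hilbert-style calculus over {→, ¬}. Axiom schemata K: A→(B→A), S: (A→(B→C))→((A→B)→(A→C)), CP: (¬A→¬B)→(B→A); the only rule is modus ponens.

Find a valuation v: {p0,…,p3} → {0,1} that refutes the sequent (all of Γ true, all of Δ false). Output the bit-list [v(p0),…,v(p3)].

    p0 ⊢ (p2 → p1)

Truth-table refutation:
  v=0000: Γ:[p0=F] Δ:[(p2 → p1)=T] refutes=False
  v=0001: Γ:[p0=F] Δ:[(p2 → p1)=T] refutes=False
  v=0010: Γ:[p0=F] Δ:[(p2 → p1)=F] refutes=False
  v=0011: Γ:[p0=F] Δ:[(p2 → p1)=F] refutes=False
  v=0100: Γ:[p0=F] Δ:[(p2 → p1)=T] refutes=False
  v=0101: Γ:[p0=F] Δ:[(p2 → p1)=T] refutes=False
  v=0110: Γ:[p0=F] Δ:[(p2 → p1)=T] refutes=False
  v=0111: Γ:[p0=F] Δ:[(p2 → p1)=T] refutes=False
  v=1000: Γ:[p0=T] Δ:[(p2 → p1)=T] refutes=False
  v=1001: Γ:[p0=T] Δ:[(p2 → p1)=T] refutes=False
  v=1010: Γ:[p0=T] Δ:[(p2 → p1)=F] refutes=True  ← countermodel

Result: [1, 0, 1, 0]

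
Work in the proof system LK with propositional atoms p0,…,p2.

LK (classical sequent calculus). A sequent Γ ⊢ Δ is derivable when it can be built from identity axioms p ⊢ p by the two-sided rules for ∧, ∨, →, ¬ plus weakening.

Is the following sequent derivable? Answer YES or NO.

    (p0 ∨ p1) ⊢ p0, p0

Search for a countermodel by truth-table:
  v=000: Γ:[(p0 ∨ p1)=F] Δ:[p0=F, p0=F] refutes=False
  v=001: Γ:[(p0 ∨ p1)=F] Δ:[p0=F, p0=F] refutes=False
  v=010: Γ:[(p0 ∨ p1)=T] Δ:[p0=F, p0=F] refutes=True  ← countermodel

Result: NO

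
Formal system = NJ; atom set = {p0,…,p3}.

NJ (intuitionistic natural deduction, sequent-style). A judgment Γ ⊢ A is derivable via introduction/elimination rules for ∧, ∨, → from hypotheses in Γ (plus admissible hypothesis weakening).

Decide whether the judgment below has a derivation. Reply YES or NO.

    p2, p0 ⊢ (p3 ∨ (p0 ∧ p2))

Proof tree:
[∨I₂] p2, p0 ⊢ (p3 ∨ (p0 ∧ p2))
  [∧I] p2, p0 ⊢ (p0 ∧ p2)
    [Ax] p0 ⊢ p0
    [Ax] p2 ⊢ p2

Result: YES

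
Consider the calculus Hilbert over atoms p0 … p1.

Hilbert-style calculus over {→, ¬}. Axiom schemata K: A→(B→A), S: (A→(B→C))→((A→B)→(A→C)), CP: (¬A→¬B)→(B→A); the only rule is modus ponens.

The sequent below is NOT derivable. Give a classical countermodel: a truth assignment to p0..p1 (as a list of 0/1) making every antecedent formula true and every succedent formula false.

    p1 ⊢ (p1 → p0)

Enumerate valuations to refute Γ ⊢ Δ:
  v=00: Γ:[p1=F] Δ:[(p1 → p0)=T] refutes=False
  v=01: Γ:[p1=T] Δ:[(p1 → p0)=F] refutes=True  ← countermodel

Result: [0, 1]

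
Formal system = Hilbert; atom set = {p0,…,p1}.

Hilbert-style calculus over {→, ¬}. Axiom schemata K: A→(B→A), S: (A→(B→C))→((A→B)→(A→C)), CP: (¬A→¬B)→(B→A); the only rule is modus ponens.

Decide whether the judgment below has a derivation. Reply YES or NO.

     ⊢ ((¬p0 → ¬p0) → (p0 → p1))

Search for a countermodel by truth-table:
  v=00: Γ:[] Δ:[((¬p0 → ¬p0) → (p0 → p1))=T] refutes=False
  v=01: Γ:[] Δ:[((¬p0 → ¬p0) → (p0 → p1))=T] refutes=False
  v=10: Γ:[] Δ:[((¬p0 → ¬p0) → (p0 → p1))=F] refutes=True  ← countermodel

Result: NO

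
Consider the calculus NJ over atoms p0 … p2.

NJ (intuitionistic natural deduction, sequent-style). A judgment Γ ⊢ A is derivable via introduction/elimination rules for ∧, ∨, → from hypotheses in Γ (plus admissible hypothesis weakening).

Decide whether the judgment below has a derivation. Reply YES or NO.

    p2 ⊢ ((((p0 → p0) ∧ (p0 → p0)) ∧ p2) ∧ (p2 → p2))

Derivation (root first):
[∧I] p2 ⊢ ((((p0 → p0) ∧ (p0 → p0)) ∧ p2) ∧ (p2 → p2))
  [∧I] p2 ⊢ (((p0 → p0) ∧ (p0 → p0)) ∧ p2)
    [∧I]  ⊢ ((p0 → p0) ∧ (p0 → p0))
      [→I]  ⊢ (p0 → p0)
        [Ax] p0 ⊢ p0
      [→I]  ⊢ (p0 → p0)
        [Ax] p0 ⊢ p0
    [Ax] p2 ⊢ p2
  [→I]  ⊢ (p2 → p2)
    [Ax] p2 ⊢ p2

Result: YES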